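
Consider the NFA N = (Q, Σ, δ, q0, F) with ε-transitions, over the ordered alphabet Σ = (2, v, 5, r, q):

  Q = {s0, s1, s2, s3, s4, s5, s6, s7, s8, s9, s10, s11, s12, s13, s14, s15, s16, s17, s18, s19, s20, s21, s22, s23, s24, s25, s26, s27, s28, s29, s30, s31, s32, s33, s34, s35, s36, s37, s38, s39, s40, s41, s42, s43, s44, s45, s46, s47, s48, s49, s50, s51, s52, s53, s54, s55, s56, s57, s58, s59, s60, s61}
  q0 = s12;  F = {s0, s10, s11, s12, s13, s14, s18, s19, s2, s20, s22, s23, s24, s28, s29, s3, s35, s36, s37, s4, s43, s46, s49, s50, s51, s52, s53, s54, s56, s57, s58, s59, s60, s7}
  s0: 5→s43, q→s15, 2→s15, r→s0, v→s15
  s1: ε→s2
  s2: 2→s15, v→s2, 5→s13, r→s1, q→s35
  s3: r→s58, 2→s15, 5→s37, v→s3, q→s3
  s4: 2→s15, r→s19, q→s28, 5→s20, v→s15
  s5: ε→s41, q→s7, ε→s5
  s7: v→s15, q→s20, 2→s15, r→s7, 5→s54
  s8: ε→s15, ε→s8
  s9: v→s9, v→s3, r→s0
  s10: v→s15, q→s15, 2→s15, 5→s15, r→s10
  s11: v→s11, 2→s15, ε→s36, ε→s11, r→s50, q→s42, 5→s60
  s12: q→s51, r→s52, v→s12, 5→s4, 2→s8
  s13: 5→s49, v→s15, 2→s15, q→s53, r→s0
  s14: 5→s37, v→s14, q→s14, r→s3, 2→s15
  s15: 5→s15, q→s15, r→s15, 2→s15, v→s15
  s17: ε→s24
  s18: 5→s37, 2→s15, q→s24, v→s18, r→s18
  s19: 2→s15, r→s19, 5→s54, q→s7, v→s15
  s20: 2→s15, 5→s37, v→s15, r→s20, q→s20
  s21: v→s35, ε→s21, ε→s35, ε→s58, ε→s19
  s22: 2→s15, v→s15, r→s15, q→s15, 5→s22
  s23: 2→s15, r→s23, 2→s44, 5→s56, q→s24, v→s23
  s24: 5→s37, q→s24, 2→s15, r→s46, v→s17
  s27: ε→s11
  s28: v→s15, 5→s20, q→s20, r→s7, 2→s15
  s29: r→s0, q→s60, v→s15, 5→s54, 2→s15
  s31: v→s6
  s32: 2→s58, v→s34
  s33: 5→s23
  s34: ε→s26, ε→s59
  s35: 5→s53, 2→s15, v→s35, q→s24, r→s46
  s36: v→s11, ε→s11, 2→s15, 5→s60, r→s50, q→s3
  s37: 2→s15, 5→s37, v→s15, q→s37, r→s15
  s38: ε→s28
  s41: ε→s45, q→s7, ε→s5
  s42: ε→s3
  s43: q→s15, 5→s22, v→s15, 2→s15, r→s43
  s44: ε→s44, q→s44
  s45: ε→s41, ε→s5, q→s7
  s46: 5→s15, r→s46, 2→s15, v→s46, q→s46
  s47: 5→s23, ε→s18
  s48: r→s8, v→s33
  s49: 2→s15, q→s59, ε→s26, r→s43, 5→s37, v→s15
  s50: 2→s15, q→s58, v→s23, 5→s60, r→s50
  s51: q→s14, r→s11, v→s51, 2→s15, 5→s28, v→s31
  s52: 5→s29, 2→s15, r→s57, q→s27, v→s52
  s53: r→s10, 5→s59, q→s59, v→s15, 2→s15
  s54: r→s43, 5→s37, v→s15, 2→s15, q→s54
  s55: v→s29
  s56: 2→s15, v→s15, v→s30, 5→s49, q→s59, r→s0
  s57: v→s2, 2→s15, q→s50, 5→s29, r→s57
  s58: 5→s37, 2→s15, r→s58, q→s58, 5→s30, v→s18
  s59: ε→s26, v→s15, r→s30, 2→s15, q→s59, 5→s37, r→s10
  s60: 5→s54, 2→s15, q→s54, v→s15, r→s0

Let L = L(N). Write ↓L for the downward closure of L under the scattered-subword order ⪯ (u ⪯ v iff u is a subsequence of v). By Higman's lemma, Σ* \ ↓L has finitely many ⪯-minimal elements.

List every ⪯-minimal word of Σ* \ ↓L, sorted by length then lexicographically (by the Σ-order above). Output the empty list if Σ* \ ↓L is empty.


|Q|=62, |F|=34, |δ|=222 (26 ε).
min D↑ (34 st, q0=0, F={1}): 0:2→1,v→0,5→2,r→3,q→4 1:2→1,v→1,5→1,r→1,q→1 2:2→1,v→1,5→5,r→6,q→7 3:2→1,v→3,5→8,r→9,q→10 4:2→1,v→4,5→7,r→10,q→11 5:2→1,v→1,5→12,r→5,q→5 6:2→1,v→1,5→13,r→6,q→14 7:2→1,v→1,5→5,r→14,q→5 8:2→1,v→1,5→13,r→15,q→16 9:2→1,v→17,5→8,r→9,q→18 10:2→1,v→10,5→16,r→18,q→19 11:2→1,v→11,5→12,r→19,q→11 12:2→1,v→1,5→12,r→1,q→12 13:2→1,v→1,5→12,r→20,q→13 14:2→1,v→1,5→13,r→14,q→5 15:2→1,v→1,5→20,r→15,q→1 16:2→1,v→1,5→13,r→15,q→13 17:2→1,v→17,5→21,r→17,q→22 18:2→1,v→23,5→16,r→18,q→24 19:2→1,v→19,5→12,r→24,q→19 20:2→1,v→1,5→25,r→20,q→1 21:2→1,v→1,5→26,r→15,q→27 22:2→1,v→22,5→27,r→28,q→29 23:2→1,v→23,5→30,r→23,q→29 24:2→1,v→31,5→12,r→24,q→24 25:2→1,v→1,5→25,r→1,q→1 26:2→1,v→1,5→12,r→20,q→32 27:2→1,v→1,5→32,r→33,q→32 28:2→1,v→28,5→1,r→28,q→28 29:2→1,v→29,5→12,r→28,q→29 30:2→1,v→1,5→26,r→15,q→32 31:2→1,v→31,5→12,r→31,q→29 32:2→1,v→1,5→12,r→33,q→32 33:2→1,v→1,5→1,r→33,q→1.
'2': |S_i|=[45, 3] end={s15,s44,s8} — reject; 1/1 single-dels accept.
'5v': N↓-sim [45, 21, 2] end={s15,s30} — reject; 2/2 single-dels accept.
'555r': |S_i|=[45, 21, 11, 3, 1] end={s15} ∉↓L; 4/4 single-dels accept.
'r5rq': N↓-sim [45, 37, 16, 6, 1] end={s15} rej; 4/4 deletions ∈↓L.
'qq5r': |S_i|=[45, 35, 19, 4, 1] end={s15} ∉↓L; 4/4 deletions ∈↓L.
'rrvqr5': |S_i|=[45, 37, 31, 22, 12, 4, 1] end={s15} ∉↓L; 6/6 del acc.
6 obstructions.

min(Σ*\↓L) = [2, 5v, 555r, r5rq, qq5r, rrvqr5].


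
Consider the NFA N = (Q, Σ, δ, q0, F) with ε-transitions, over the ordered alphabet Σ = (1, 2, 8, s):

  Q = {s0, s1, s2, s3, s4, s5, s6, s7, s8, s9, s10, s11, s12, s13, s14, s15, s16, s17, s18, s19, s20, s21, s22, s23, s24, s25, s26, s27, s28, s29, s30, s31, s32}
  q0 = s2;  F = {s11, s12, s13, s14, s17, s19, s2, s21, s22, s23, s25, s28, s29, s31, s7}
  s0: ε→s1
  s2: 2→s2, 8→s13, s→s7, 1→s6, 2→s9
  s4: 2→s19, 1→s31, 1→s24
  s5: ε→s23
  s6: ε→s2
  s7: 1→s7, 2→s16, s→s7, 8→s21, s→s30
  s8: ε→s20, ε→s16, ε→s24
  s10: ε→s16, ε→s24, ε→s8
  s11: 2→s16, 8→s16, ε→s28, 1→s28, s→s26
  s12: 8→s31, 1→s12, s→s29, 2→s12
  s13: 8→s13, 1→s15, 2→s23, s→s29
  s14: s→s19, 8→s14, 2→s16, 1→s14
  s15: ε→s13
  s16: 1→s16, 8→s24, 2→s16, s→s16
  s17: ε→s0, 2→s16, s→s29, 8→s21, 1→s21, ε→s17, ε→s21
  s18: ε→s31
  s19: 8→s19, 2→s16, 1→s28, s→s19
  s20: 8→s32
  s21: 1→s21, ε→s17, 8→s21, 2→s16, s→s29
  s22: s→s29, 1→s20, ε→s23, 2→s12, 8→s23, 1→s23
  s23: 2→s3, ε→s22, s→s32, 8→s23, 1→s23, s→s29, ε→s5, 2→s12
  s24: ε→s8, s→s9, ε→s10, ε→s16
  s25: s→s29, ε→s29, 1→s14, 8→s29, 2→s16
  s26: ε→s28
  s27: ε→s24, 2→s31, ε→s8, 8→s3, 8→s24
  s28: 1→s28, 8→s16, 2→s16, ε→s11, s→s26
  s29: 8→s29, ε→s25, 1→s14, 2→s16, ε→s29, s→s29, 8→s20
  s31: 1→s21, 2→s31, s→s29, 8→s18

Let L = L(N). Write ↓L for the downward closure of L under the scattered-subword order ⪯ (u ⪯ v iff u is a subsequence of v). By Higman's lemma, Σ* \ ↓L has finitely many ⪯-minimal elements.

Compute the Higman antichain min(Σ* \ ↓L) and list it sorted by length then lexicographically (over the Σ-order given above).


|Q|=33, |F|=15, |δ|=107 (29 ε).
min D↑ (12 st, q0=0, F={5}): 0:1→0,2→0,8→1,s→2 1:1→1,2→3,8→1,s→4 2:1→2,2→5,8→6,s→2 3:1→3,2→7,8→3,s→4 4:1→8,2→5,8→4,s→4 5:1→5,2→5,8→5,s→5 6:1→6,2→5,8→6,s→4 7:1→7,2→7,8→9,s→4 8:1→8,2→5,8→8,s→10 9:1→6,2→9,8→9,s→4 10:1→11,2→5,8→10,s→10 11:1→11,2→5,8→5,s→11 (ε-aug+det+¬).
's2': run [31, 20, 7] end={s10,s16,s20,s24,s32,s8,s9} — reject; 2/2 del acc.
'822812': run [31, 27, 25, 22, 20, 18, 7] end={s10,s16,s20,s24,s32,s8,s9} rej; 6/6 single-dels accept.
'8s1s18': run [31, 27, 14, 12, 11, 10, 7] end={s10,s16,s20,s24,s32,s8,s9} rej; 6/6 del acc.
3 minimals (antichain).

A = [s2, 822812, 8s1s18].


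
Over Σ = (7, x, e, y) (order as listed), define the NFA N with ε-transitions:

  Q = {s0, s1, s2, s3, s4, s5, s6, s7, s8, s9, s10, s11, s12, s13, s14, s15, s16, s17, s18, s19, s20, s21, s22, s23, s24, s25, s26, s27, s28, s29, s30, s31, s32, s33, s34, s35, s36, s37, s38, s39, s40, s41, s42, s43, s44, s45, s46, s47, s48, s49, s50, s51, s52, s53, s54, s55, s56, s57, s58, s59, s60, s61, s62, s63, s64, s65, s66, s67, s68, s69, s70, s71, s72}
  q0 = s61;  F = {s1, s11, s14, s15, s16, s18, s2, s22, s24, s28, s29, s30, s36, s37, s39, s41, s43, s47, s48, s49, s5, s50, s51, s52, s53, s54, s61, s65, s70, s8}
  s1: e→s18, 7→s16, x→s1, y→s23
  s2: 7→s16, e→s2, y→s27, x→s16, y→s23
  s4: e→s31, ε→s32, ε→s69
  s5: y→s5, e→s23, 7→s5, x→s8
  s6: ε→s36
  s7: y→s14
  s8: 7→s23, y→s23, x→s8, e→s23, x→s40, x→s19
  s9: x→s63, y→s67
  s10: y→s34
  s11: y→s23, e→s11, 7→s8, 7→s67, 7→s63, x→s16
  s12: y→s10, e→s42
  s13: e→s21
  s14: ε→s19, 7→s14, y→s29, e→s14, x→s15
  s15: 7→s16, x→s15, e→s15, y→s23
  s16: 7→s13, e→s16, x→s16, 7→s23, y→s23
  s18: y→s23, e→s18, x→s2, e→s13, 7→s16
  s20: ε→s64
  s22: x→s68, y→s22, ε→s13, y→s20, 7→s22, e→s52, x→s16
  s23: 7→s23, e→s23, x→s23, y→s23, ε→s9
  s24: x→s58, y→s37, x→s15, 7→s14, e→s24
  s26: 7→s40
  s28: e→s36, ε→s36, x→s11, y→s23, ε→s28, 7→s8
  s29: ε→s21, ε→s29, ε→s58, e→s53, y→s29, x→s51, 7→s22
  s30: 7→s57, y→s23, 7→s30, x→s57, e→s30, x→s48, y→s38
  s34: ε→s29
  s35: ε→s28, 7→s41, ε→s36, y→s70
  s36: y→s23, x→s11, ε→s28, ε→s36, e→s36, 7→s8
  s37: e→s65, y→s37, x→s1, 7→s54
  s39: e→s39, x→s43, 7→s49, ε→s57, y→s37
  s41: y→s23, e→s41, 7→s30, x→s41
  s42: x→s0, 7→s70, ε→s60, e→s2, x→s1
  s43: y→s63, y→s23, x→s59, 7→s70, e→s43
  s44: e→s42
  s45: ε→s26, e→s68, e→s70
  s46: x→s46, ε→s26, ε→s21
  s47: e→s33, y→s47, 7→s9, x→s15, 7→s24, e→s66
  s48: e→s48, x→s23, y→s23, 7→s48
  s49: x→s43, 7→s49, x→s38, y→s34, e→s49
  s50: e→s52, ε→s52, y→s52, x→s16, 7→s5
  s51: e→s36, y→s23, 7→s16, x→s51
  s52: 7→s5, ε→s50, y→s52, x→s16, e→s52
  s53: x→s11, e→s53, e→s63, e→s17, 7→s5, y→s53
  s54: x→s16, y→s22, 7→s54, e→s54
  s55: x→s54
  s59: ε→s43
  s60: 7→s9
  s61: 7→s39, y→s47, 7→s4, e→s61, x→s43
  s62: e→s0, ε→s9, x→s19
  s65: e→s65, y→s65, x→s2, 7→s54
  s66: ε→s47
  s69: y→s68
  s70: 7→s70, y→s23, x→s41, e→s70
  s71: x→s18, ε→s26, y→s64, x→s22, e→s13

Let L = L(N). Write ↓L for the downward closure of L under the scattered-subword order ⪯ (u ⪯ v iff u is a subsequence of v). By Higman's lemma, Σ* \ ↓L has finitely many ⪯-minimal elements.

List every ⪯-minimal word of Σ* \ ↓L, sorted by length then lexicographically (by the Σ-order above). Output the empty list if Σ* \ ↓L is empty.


|Q|=73, |F|=30, |δ|=200 (28 ε).
min D↑ (29 st, q0=0, F={7}): 0:7→1,x→2,e→0,y→3 1:7→4,x→2,e→1,y→5 2:7→6,x→2,e→2,y→7 3:7→8,x→9,e→3,y→3 4:7→4,x→2,e→4,y→10 5:7→11,x→12,e→13,y→5 6:7→6,x→14,e→6,y→7 7:7→7,x→7,e→7,y→7 8:7→15,x→9,e→8,y→5 9:7→16,x→9,e→9,y→7 10:7→17,x→18,e→19,y→10 11:7→11,x→16,e→11,y→17 12:7→16,x→12,e→20,y→7 13:7→11,x→21,e→13,y→13 14:7→22,x→14,e→14,y→7 15:7→15,x→9,e→15,y→10 16:7→7,x→16,e→16,y→7 17:7→17,x→16,e→23,y→17 18:7→16,x→18,e→24,y→7 19:7→25,x→26,e→19,y→19 20:7→16,x→21,e→20,y→7 21:7→16,x→16,e→21,y→7 22:7→22,x→27,e→22,y→7 23:7→25,x→16,e→23,y→23 24:7→28,x→26,e→24,y→7 25:7→25,x→28,e→7,y→25 26:7→28,x→16,e→26,y→7 27:7→27,x→7,e→27,y→7 28:7→7,x→28,e→7,y→7 [Hopcroft].
'xy': run [54, 29, 6] end={s23,s27,s38,s63,s67,s9} ∉↓L; 2/2 del acc.
'yx77': run [54, 40, 21, 10, 6] end={s13,s21,s23,s63,s67,s9} rej; 4/4 del acc.
'7y7x7': N↓-sim [54, 50, 34, 18, 11, 6] end={s13,s21,s23,s63,s67,s9} — reject; 5/5 single-dels accept.
'77ye7e': N↓-sim [54, 50, 38, 27, 18, 10, 5] end={s21,s23,s63,s67,s9} ∉↓L; 6/6 del acc.
'7yexx7': run [54, 50, 34, 27, 14, 10, 6] end={s13,s21,s23,s63,s67,s9} — reject; 6/6 single-dels accept.
'x7x7xx': run [54, 29, 16, 15, 10, 6, 4] end={s23,s63,s67,s9} — reject; 6/6 del acc.
6 minimals (antichain).

min(Σ*\↓L) = [xy, yx77, 7y7x7, 77ye7e, 7yexx7, x7x7xx].


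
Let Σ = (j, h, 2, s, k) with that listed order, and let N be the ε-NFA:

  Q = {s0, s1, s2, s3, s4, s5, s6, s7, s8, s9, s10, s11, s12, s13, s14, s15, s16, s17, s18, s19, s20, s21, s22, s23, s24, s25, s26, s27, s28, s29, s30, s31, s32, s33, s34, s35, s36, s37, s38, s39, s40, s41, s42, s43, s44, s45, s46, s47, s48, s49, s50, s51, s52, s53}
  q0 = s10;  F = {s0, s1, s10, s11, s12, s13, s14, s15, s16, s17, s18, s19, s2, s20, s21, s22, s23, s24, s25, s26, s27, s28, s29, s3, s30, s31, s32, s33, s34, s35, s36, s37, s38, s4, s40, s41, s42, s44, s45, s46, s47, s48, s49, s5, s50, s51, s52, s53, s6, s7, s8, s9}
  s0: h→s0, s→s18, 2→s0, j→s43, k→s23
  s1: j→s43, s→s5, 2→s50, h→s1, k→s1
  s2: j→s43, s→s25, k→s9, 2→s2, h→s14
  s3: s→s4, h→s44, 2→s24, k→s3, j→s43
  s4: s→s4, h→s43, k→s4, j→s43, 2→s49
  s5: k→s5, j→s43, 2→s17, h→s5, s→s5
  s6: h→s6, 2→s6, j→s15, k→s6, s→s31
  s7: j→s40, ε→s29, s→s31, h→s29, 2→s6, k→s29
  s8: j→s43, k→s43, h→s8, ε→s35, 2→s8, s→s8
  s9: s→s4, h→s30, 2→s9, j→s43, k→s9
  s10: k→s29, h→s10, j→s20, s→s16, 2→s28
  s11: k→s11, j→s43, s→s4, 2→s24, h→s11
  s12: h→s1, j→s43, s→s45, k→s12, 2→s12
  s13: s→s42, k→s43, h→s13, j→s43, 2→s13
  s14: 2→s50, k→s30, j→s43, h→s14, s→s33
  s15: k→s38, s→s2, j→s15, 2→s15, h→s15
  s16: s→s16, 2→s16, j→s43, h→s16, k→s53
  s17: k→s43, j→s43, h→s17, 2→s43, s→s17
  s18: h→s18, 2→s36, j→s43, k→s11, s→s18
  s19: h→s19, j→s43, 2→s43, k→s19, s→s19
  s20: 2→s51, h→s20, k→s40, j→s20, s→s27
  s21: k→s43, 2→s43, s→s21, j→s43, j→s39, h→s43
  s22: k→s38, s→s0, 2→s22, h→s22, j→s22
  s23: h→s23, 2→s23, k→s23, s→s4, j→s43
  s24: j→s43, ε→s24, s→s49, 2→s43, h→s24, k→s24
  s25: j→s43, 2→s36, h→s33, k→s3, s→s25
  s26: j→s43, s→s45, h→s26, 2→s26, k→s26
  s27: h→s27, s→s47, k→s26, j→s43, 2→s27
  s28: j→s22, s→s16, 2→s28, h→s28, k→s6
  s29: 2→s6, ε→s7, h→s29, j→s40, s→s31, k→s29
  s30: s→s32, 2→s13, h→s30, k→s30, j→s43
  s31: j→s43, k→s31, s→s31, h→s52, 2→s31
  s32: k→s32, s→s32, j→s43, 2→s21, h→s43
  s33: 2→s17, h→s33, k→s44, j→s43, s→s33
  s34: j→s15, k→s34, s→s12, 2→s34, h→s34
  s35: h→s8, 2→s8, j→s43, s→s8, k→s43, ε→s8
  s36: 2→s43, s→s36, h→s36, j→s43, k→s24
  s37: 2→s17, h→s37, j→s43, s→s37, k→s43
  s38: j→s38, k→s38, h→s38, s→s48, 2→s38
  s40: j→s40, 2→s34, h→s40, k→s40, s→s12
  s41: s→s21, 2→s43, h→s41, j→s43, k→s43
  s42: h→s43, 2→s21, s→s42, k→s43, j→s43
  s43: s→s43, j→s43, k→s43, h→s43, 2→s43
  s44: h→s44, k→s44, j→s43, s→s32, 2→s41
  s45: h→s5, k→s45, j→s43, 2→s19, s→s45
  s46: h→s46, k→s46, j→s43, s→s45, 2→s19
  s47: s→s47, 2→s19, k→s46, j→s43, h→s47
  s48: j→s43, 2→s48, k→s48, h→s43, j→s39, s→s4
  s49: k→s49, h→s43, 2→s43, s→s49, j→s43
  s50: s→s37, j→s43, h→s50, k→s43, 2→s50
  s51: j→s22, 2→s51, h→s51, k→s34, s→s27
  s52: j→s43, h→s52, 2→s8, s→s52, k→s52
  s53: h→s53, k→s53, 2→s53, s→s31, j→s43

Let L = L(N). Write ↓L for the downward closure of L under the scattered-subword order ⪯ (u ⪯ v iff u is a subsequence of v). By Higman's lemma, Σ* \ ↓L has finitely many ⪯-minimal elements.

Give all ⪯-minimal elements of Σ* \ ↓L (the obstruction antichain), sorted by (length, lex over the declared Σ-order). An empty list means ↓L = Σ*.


|Q|=54, |F|=52, |δ|=272 (5 ε).
min D↑ (51 st, q0=0, F={10}): 0:j→1,h→0,2→2,s→3,k→4 1:j→1,h→1,2→5,s→6,k→7 2:j→8,h→2,2→2,s→3,k→9 3:j→10,h→3,2→3,s→3,k→11 4:j→7,h→4,2→9,s→12,k→4 5:j→8,h→5,2→5,s→6,k→13 6:j→10,h→6,2→6,s→14,k→15 7:j→7,h→7,2→13,s→16,k→7 8:j→8,h→8,2→8,s→17,k→18 9:j→19,h→9,2→9,s→12,k→9 10:j→10,h→10,2→10,s→10,k→10 11:j→10,h→11,2→11,s→12,k→11 12:j→10,h→20,2→12,s→12,k→12 13:j→19,h→13,2→13,s→16,k→13 14:j→10,h→14,2→21,s→14,k→22 15:j→10,h→15,2→15,s→23,k→15 16:j→10,h→24,2→16,s→23,k→16 17:j→10,h→17,2→17,s→25,k→26 18:j→18,h→18,2→18,s→27,k→18 19:j→19,h→19,2→19,s→28,k→18 20:j→10,h→20,2→29,s→20,k→20 21:j→10,h→21,2→10,s→21,k→21 22:j→10,h→22,2→21,s→23,k→22 23:j→10,h→30,2→21,s→23,k→23 24:j→10,h→24,2→31,s→30,k→24 25:j→10,h→25,2→32,s→25,k→33 26:j→10,h→26,2→26,s→34,k→26 27:j→10,h→10,2→27,s→34,k→27 28:j→10,h→35,2→28,s→36,k→37 29:j→10,h→29,2→29,s→29,k→10 30:j→10,h→30,2→38,s→30,k→30 31:j→10,h→31,2→31,s→39,k→10 32:j→10,h→32,2→10,s→32,k→40 33:j→10,h→33,2→40,s→34,k→33 34:j→10,h→10,2→41,s→34,k→34 35:j→10,h→35,2→31,s→42,k→43 36:j→10,h→42,2→32,s→36,k→44 37:j→10,h→43,2→37,s→34,k→37 38:j→10,h→38,2→10,s→38,k→10 39:j→10,h→39,2→38,s→39,k→10 40:j→10,h→40,2→10,s→41,k→40 41:j→10,h→10,2→10,s→41,k→41 42:j→10,h→42,2→38,s→42,k→45 43:j→10,h→43,2→46,s→47,k→43 44:j→10,h→45,2→40,s→34,k→44 45:j→10,h→45,2→48,s→47,k→45 46:j→10,h→46,2→46,s→49,k→10 47:j→10,h→10,2→50,s→47,k→47 48:j→10,h→48,2→10,s→50,k→10 49:j→10,h→10,2→50,s→49,k→10 50:j→10,h→10,2→10,s→50,k→10.
'sj': run [54, 42, 2] end={s39,s43} rej; 2/2 del acc.
'jss22': N↓-sim [54, 43, 36, 23, 9, 1] end={s43} rej; 5/5 single-dels accept.
'2jksh': run [54, 49, 30, 18, 8, 1] end={s43} — reject; 5/5 single-dels accept.
'ksh2k': |S_i|=[54, 44, 32, 23, 11, 1] end={s43} rej; 5/5 del acc.
4 words, ⪯-incomp.

min(Σ*\↓L) = [sj, jss22, 2jksh, ksh2k].


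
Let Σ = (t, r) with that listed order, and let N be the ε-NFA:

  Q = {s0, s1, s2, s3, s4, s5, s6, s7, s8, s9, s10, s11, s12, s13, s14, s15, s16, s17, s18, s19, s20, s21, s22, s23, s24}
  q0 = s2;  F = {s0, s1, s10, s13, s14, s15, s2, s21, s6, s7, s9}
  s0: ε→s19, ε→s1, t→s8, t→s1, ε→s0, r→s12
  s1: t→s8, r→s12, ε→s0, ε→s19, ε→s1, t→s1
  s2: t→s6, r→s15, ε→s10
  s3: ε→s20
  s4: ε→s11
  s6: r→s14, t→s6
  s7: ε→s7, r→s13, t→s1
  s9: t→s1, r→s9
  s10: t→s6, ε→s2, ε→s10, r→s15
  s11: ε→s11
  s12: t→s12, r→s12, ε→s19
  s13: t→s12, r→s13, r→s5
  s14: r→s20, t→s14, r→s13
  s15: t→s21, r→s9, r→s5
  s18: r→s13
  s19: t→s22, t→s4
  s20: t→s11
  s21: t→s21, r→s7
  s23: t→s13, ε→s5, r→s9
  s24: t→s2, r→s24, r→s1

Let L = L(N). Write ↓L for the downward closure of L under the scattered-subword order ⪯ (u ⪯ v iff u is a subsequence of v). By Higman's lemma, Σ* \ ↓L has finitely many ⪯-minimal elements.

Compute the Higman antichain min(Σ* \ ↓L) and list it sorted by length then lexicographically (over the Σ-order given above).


Antichain: [trrt, rrtr].

|Q|=25, |F|=11, |δ|=53 (15 ε).
min D↑ (10 st, q0=0, F={9}): 0:t→1,r→2 1:t→1,r→3 2:t→4,r→5 3:t→3,r→6 4:t→4,r→7 5:t→8,r→5 6:t→9,r→6 7:t→8,r→6 8:t→8,r→9 9:t→9,r→9 (ε-aug+det+¬).
'trrt': N↓-sim [19, 15, 13, 8, 5] end={s11,s12,s19,s22,s4} — reject; 4/4 deletions ∈↓L.
'rrtr': |S_i|=[19, 16, 13, 8, 5] end={s11,s12,s19,s22,s4} rej; 4/4 single-dels accept.
2 obstructions.


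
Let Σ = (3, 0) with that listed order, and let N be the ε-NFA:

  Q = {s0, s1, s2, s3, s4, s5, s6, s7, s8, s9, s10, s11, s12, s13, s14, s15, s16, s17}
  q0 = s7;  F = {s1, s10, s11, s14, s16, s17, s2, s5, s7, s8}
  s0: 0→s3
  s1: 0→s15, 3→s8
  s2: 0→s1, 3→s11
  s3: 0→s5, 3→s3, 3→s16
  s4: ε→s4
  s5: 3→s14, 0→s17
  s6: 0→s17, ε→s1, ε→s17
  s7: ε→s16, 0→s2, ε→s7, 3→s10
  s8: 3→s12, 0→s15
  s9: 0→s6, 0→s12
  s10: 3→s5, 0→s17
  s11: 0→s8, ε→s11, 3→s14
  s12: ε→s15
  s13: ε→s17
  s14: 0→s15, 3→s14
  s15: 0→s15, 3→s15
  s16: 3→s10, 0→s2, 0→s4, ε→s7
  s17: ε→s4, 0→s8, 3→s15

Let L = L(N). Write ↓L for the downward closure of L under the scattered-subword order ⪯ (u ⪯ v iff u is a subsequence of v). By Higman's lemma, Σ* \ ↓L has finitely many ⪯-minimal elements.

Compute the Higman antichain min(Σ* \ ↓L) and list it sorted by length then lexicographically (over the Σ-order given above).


min(Σ*\↓L) = [303, 000, 3330, 0330, 0033].

|Q|=18, |F|=10, |δ|=40 (10 ε).
min D↑ (10 st, q0=0, F={8}): 0:3→1,0→2 1:3→3,0→4 2:3→5,0→6 3:3→7,0→4 4:3→8,0→9 5:3→7,0→9 6:3→9,0→8 7:3→7,0→8 8:3→8,0→8 9:3→8,0→8.
'303': N↓-sim [13, 9, 5, 2] end={s12,s15} — reject; 3/3 single-dels accept.
'000': N↓-sim [13, 9, 4, 1] end={s15} — reject; 3/3 deletions ∈↓L.
'3330': N↓-sim [13, 9, 7, 3, 1] end={s15} — reject; 4/4 deletions ∈↓L.
'0330': |S_i|=[13, 9, 5, 3, 1] end={s15} rej; 4/4 del acc.
'0033': run [13, 9, 4, 3, 2] end={s12,s15} rej; 4/4 del acc.
5 minimals (antichain).


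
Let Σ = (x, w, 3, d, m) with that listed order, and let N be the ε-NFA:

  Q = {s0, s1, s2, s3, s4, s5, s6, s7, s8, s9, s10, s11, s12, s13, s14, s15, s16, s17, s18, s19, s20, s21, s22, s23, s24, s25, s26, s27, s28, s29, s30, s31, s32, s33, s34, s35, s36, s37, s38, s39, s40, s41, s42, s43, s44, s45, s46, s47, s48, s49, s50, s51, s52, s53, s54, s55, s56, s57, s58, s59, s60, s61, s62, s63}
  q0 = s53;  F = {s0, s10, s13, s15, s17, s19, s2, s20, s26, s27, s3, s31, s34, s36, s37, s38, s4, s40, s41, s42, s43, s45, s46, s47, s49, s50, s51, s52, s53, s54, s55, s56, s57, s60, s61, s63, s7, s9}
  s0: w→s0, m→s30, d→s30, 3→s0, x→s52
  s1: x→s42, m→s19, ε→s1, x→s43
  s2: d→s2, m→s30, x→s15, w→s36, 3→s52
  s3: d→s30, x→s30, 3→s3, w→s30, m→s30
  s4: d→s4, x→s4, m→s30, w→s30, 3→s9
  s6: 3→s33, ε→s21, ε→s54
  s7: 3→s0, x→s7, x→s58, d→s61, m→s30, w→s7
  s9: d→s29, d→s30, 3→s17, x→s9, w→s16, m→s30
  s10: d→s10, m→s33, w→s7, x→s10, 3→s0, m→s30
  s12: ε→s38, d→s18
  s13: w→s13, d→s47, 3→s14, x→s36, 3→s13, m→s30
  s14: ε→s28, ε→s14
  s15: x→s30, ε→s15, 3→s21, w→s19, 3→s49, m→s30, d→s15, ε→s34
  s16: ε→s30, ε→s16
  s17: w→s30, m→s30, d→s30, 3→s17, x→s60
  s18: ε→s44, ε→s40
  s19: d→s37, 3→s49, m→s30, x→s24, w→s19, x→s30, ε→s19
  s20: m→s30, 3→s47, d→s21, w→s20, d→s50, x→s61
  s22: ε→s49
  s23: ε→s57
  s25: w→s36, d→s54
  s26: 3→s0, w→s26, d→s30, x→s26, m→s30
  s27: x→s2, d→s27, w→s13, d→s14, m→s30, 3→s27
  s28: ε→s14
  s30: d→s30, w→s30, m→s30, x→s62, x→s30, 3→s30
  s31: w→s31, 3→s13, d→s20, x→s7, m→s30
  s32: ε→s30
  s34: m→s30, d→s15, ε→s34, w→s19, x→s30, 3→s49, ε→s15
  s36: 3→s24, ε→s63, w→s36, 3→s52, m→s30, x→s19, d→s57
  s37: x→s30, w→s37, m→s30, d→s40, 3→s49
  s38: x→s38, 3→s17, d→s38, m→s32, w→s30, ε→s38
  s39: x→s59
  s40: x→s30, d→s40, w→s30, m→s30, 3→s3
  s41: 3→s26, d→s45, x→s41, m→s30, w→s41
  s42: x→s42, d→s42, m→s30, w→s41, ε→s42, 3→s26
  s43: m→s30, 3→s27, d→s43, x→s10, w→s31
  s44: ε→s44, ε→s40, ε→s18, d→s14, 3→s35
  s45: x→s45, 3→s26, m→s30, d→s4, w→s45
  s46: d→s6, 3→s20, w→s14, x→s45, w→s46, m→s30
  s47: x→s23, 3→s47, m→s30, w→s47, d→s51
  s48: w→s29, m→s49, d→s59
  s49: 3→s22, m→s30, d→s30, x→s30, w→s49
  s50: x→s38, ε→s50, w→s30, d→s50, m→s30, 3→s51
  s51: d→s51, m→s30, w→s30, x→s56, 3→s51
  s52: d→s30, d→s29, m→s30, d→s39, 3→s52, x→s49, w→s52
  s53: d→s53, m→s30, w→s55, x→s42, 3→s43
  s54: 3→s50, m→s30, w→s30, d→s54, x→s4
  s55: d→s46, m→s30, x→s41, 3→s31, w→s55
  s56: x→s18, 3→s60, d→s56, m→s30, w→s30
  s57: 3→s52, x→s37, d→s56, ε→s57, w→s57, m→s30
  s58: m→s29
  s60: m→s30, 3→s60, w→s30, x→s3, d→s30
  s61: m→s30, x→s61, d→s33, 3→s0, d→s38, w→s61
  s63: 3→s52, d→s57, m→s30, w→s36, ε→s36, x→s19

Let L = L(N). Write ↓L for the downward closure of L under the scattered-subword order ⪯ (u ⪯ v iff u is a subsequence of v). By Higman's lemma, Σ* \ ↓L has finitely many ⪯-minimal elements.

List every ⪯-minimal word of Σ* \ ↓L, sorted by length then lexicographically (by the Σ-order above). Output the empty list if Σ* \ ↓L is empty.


|Q|=64, |F|=38, |δ|=251 (28 ε).
min D↑ (37 st, q0=0, F={4}): 0:x→1,w→2,3→3,d→0,m→4 1:x→1,w→5,3→6,d→1,m→4 2:x→5,w→2,3→7,d→8,m→4 3:x→9,w→7,3→10,d→3,m→4 4:x→4,w→4,3→4,d→4,m→4 5:x→5,w→5,3→6,d→11,m→4 6:x→6,w→6,3→12,d→4,m→4 7:x→13,w→7,3→14,d→15,m→4 8:x→11,w→8,3→15,d→16,m→4 9:x→9,w→13,3→12,d→9,m→4 10:x→17,w→14,3→10,d→10,m→4 11:x→11,w→11,3→6,d→18,m→4 12:x→19,w→12,3→12,d→4,m→4 13:x→13,w→13,3→12,d→20,m→4 14:x→21,w→14,3→14,d→22,m→4 15:x→20,w→15,3→22,d→23,m→4 16:x→18,w→4,3→23,d→16,m→4 17:x→24,w→21,3→19,d→17,m→4 18:x→18,w→4,3→25,d→18,m→4 19:x→26,w→19,3→19,d→4,m→4 20:x→20,w→20,3→12,d→27,m→4 21:x→28,w→21,3→19,d→29,m→4 22:x→29,w→22,3→22,d→30,m→4 23:x→27,w→4,3→30,d→23,m→4 24:x→4,w→28,3→26,d→24,m→4 25:x→25,w→4,3→31,d→4,m→4 26:x→4,w→26,3→26,d→4,m→4 27:x→27,w→4,3→31,d→27,m→4 28:x→4,w→28,3→26,d→32,m→4 29:x→32,w→29,3→19,d→33,m→4 30:x→33,w→4,3→30,d→30,m→4 31:x→34,w→4,3→31,d→4,m→4 32:x→4,w→32,3→26,d→35,m→4 33:x→35,w→4,3→34,d→33,m→4 34:x→36,w→4,3→34,d→4,m→4 35:x→4,w→4,3→36,d→35,m→4 36:x→4,w→4,3→36,d→4,m→4 [Hopcroft].
'm': N↓-sim [57, 5] end={s29,s30,s32,s33,s62} — reject; 1/1 del acc.
'x3d': N↓-sim [57, 44, 18, 5] end={s29,s30,s39,s59,s62} rej; 3/3 single-dels accept.
'wddw': |S_i|=[57, 49, 39, 26, 3] end={s16,s30,s62} ∉↓L; 4/4 single-dels accept.
'33xxx': N↓-sim [57, 48, 34, 28, 18, 3] end={s24,s30,s62} ∉↓L; 5/5 deletions ∈↓L.
4 words, ⪯-incomp.

A = [m, x3d, wddw, 33xxx].


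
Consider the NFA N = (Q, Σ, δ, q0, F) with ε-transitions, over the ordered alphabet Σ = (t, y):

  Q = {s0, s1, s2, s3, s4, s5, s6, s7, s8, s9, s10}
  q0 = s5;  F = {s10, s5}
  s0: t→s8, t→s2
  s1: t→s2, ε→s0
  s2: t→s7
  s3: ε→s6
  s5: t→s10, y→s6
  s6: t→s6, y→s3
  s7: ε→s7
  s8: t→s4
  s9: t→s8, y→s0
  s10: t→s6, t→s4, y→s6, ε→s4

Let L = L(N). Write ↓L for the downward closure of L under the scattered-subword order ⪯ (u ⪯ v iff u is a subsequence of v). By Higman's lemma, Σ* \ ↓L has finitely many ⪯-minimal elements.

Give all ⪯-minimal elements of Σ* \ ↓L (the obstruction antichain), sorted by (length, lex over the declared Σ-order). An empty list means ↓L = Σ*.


Antichain: [y, tt].

|Q|=11, |F|=2, |δ|=18 (4 ε).
min D↑ (3 st, q0=0, F={2}): 0:t→1,y→2 1:t→2,y→2 2:t→2,y→2 (ε-aug+det+¬).
'y': N↓-sim [5, 2] end={s3,s6} ∉↓L; 1/1 del acc.
'tt': N↓-sim [5, 4, 3] end={s3,s4,s6} — reject; 2/2 del acc.
2 obstructions.


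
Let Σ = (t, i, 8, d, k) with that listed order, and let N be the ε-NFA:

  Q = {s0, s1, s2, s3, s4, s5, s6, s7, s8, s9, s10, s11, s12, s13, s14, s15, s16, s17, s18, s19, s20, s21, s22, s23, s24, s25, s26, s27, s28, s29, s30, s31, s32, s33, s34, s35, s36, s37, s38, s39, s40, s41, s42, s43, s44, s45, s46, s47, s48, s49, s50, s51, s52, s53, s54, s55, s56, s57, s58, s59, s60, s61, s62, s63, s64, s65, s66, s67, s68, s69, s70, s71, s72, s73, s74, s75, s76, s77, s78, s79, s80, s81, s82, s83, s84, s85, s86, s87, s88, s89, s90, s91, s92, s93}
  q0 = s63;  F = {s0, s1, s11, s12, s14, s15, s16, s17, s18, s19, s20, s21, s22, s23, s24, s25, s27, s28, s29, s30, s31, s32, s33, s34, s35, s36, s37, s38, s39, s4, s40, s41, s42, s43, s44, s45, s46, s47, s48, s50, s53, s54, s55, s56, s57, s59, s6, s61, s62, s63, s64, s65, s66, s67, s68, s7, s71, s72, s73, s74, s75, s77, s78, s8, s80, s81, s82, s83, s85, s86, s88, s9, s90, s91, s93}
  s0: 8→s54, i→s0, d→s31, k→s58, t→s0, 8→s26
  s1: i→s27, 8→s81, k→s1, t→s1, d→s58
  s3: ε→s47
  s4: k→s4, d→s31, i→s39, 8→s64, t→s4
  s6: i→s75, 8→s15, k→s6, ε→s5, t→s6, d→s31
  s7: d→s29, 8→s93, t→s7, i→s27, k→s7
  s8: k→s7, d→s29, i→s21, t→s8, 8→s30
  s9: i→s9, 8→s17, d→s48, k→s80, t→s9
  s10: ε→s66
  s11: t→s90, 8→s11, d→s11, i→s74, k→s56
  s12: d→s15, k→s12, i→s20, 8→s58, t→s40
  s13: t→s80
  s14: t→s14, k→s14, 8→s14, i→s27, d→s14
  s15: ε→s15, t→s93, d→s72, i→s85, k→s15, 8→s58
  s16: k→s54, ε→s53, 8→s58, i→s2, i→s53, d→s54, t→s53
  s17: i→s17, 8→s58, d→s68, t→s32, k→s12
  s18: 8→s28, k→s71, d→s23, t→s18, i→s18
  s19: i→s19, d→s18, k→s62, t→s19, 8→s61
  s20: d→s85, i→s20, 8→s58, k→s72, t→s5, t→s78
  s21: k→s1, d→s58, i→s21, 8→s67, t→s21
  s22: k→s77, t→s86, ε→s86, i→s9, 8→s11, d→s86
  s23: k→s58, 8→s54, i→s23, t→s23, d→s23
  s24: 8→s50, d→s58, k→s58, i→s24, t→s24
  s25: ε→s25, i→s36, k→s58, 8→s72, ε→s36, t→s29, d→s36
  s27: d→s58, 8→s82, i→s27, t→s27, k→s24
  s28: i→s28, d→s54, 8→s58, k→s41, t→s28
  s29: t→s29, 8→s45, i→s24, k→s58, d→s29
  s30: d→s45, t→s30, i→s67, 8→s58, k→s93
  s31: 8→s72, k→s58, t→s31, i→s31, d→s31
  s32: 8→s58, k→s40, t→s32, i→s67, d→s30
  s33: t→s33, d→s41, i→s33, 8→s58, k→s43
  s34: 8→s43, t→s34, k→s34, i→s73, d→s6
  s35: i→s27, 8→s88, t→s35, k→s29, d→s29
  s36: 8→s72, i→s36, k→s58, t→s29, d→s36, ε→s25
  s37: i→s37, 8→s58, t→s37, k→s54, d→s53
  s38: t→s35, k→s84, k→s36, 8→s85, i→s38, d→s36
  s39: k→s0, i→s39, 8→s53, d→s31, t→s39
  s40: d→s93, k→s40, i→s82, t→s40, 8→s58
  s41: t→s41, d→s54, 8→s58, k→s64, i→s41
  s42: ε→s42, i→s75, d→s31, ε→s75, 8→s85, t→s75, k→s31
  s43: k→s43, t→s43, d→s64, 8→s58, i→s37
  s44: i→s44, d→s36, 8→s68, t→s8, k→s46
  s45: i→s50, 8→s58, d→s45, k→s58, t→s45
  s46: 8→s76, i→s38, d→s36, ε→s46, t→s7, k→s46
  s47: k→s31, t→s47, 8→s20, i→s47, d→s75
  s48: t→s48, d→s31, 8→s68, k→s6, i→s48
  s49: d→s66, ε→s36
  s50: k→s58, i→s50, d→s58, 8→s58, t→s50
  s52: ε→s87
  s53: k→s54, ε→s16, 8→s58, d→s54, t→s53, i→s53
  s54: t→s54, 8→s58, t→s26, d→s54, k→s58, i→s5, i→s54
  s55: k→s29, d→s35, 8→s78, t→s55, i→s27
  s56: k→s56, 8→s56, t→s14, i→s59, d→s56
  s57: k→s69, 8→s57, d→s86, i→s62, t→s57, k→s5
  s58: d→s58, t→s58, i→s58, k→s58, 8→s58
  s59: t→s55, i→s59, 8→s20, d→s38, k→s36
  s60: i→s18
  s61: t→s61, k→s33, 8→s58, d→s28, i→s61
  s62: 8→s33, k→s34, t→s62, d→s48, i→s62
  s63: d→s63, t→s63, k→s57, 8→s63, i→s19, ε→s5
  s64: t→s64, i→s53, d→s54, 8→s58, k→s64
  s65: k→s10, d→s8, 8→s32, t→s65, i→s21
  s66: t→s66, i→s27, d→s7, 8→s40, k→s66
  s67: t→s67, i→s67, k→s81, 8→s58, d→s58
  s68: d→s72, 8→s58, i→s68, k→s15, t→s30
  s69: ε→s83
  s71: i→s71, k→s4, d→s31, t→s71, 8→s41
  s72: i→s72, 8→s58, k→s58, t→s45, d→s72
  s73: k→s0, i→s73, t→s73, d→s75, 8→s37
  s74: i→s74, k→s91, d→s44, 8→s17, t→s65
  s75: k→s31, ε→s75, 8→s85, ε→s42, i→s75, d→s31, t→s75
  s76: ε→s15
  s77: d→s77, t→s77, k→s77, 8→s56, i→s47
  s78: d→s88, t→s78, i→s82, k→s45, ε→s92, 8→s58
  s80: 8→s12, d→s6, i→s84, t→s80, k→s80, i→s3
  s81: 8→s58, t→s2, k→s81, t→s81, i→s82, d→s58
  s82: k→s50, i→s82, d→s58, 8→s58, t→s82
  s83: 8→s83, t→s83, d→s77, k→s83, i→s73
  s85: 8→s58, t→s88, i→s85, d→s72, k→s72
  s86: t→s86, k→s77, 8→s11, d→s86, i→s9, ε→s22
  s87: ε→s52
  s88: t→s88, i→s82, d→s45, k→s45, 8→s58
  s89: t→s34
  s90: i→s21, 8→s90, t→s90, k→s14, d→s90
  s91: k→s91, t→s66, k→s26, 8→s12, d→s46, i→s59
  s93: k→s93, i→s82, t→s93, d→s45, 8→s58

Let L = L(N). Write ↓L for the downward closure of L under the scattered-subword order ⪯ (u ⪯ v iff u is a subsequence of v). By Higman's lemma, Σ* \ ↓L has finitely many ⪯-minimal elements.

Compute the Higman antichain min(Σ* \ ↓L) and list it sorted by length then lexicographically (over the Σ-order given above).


|Q|=94, |F|=75, |δ|=417 (23 ε).
min D↑ (72 st, q0=0, F={8}): 0:t→0,i→1,8→0,d→0,k→2 1:t→1,i→1,8→3,d→4,k→5 2:t→2,i→5,8→2,d→6,k→7 3:t→3,i→3,8→8,d→9,k→10 4:t→4,i→4,8→9,d→11,k→12 5:t→5,i→5,8→10,d→13,k→14 6:t→6,i→15,8→16,d→6,k→17 7:t→7,i→18,8→7,d→17,k→7 8:t→8,i→8,8→8,d→8,k→8 9:t→9,i→9,8→8,d→19,k→20 10:t→10,i→10,8→8,d→20,k→21 11:t→11,i→11,8→19,d→11,k→8 12:t→12,i→12,8→20,d→22,k→23 13:t→13,i→13,8→24,d→22,k→25 14:t→14,i→18,8→21,d→25,k→14 15:t→15,i→15,8→26,d→13,k→27 16:t→28,i→29,8→16,d→16,k→30 17:t→17,i→31,8→30,d→17,k→17 18:t→18,i→18,8→32,d→33,k→34 19:t→19,i→19,8→8,d→19,k→8 20:t→20,i→20,8→8,d→19,k→35 21:t→21,i→32,8→8,d→35,k→21 22:t→22,i→22,8→36,d→22,k→8 23:t→23,i→37,8→35,d→22,k→23 24:t→38,i→24,8→8,d→36,k→39 25:t→25,i→33,8→39,d→22,k→25 26:t→40,i→26,8→8,d→24,k→41 27:t→27,i→31,8→41,d→25,k→27 28:t→28,i→42,8→28,d→28,k→43 29:t→44,i→29,8→26,d→45,k→46 30:t→43,i→47,8→30,d→30,k→30 31:t→31,i→31,8→48,d→33,k→22 32:t→32,i→32,8→8,d→49,k→19 33:t→33,i→33,8→50,d→22,k→22 34:t→34,i→34,8→19,d→22,k→8 35:t→35,i→49,8→8,d→19,k→35 36:t→51,i→36,8→8,d→36,k→8 37:t→37,i→37,8→49,d→22,k→34 38:t→38,i→52,8→8,d→51,k→53 39:t→53,i→50,8→8,d→36,k→39 40:t→40,i→52,8→8,d→38,k→54 41:t→54,i→48,8→8,d→39,k→41 42:t→42,i→42,8→52,d→8,k→55 43:t→43,i→56,8→43,d→43,k→43 44:t→44,i→42,8→40,d→57,k→58 45:t→57,i→45,8→24,d→59,k→60 46:t→58,i→47,8→41,d→60,k→46 47:t→61,i→47,8→48,d→62,k→59 48:t→63,i→48,8→8,d→50,k→36 49:t→49,i→49,8→8,d→19,k→19 50:t→64,i→50,8→8,d→36,k→36 51:t→51,i→65,8→8,d→51,k→8 52:t→52,i→52,8→8,d→8,k→66 53:t→53,i→67,8→8,d→51,k→53 54:t→54,i→67,8→8,d→53,k→54 55:t→55,i→56,8→66,d→8,k→55 56:t→56,i→56,8→67,d→8,k→68 57:t→57,i→42,8→38,d→69,k→70 58:t→58,i→56,8→54,d→70,k→58 59:t→69,i→59,8→36,d→59,k→8 60:t→70,i→62,8→39,d→59,k→60 61:t→61,i→56,8→63,d→71,k→69 62:t→71,i→62,8→50,d→59,k→59 63:t→63,i→67,8→8,d→64,k→51 64:t→64,i→67,8→8,d→51,k→51 65:t→65,i→65,8→8,d→8,k→8 66:t→66,i→67,8→8,d→8,k→66 67:t→67,i→67,8→8,d→8,k→65 68:t→68,i→68,8→65,d→8,k→8 69:t→69,i→68,8→51,d→69,k→8 70:t→70,i→56,8→53,d→69,k→70 71:t→71,i→56,8→64,d→69,k→69 [Hopcroft].
'i88': |S_i|=[85, 74, 34, 1] end={s58} ∉↓L; 3/3 single-dels accept.
'iddk': N↓-sim [85, 74, 48, 13, 1] end={s58} rej; 4/4 single-dels accept.
'kkikk': |S_i|=[85, 79, 58, 35, 14, 1] end={s58} — reject; 5/5 del acc.
'kd8tid': run [85, 79, 66, 49, 29, 10, 1] end={s58} — reject; 6/6 deletions ∈↓L.
4 obstructions.

A = [i88, iddk, kkikk, kd8tid].


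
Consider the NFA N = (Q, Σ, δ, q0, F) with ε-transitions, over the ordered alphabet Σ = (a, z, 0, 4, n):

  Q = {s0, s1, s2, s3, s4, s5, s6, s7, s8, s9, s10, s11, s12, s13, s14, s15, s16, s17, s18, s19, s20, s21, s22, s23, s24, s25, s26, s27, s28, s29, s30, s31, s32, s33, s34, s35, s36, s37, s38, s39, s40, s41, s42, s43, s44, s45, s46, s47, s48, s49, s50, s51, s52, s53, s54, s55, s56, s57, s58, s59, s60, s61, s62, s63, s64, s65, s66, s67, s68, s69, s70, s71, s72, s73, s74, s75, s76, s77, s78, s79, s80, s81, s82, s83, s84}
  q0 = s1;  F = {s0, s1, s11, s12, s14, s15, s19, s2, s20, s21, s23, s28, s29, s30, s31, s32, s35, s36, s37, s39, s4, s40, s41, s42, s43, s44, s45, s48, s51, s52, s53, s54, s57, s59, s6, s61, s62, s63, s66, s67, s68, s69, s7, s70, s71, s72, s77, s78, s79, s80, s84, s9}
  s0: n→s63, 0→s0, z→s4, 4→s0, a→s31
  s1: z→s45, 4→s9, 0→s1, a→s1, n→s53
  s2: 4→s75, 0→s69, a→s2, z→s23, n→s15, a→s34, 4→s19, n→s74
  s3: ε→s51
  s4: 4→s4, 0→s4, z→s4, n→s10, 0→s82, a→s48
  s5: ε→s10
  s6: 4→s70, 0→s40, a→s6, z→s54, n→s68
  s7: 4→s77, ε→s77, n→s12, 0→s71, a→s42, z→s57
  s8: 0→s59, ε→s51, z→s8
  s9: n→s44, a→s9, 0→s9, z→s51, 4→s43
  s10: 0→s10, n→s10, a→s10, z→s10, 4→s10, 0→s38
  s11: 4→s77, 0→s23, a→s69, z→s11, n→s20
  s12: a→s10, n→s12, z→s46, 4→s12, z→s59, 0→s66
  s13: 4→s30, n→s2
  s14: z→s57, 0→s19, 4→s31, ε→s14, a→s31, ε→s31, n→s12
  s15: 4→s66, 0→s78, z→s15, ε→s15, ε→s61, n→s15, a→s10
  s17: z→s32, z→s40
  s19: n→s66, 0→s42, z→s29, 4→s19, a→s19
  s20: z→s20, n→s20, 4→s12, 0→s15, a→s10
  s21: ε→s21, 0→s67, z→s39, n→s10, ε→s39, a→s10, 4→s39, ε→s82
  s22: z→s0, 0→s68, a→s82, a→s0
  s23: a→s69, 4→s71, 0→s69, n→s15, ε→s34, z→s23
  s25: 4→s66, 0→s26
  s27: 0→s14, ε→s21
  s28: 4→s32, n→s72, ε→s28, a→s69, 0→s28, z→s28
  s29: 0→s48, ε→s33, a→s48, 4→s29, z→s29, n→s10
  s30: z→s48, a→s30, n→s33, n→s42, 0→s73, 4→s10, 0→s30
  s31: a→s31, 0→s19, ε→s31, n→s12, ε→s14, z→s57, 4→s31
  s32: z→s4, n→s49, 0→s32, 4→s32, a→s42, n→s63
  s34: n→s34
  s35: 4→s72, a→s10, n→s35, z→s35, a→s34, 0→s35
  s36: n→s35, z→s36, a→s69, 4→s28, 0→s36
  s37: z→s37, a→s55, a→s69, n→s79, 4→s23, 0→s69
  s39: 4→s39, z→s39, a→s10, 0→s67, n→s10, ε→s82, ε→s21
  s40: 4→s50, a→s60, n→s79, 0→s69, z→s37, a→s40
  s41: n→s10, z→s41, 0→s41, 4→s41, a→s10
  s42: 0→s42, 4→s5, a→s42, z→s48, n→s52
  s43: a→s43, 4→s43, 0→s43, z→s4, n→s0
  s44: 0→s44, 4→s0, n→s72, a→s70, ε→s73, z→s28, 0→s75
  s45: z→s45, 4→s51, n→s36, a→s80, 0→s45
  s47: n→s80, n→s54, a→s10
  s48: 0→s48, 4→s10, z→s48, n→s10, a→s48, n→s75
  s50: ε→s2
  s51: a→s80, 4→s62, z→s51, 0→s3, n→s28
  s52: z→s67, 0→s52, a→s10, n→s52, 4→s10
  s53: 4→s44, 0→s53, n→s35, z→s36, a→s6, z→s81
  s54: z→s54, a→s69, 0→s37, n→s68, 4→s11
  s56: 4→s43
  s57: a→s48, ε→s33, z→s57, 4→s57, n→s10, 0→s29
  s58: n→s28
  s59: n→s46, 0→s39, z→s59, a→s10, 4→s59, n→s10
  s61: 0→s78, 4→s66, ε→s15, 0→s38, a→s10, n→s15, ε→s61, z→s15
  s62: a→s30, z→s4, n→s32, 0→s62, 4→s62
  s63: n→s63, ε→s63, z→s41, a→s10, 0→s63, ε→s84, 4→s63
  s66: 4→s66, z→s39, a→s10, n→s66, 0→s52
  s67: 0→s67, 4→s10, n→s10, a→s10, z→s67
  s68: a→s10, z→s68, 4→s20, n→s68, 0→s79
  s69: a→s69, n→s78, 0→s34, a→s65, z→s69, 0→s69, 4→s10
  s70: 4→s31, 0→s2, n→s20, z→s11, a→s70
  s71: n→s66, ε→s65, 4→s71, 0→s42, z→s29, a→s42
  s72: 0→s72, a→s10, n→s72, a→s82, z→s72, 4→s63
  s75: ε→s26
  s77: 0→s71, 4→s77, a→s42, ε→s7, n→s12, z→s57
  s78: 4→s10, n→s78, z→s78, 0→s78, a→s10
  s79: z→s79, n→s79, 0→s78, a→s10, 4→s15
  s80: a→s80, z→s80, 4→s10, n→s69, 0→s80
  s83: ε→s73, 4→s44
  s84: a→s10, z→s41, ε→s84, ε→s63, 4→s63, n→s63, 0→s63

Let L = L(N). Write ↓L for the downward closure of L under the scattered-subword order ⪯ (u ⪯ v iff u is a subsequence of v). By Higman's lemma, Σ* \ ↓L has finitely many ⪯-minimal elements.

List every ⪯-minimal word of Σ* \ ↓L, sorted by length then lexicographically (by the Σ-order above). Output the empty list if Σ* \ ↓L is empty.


A = [za4, nna, 44zn, na004].

|Q|=85, |F|=52, |δ|=337 (32 ε).
min D↑ (48 st, q0=0, F={11}): 0:a→0,z→1,0→0,4→2,n→3 1:a→4,z→1,0→1,4→5,n→6 2:a→2,z→5,0→2,4→7,n→8 3:a→9,z→6,0→3,4→8,n→10 4:a→4,z→4,0→4,4→11,n→12 5:a→4,z→5,0→5,4→13,n→14 6:a→12,z→6,0→6,4→14,n→10 7:a→7,z→15,0→7,4→7,n→16 8:a→17,z→14,0→8,4→16,n→18 9:a→9,z→19,0→20,4→17,n→21 10:a→11,z→10,0→10,4→18,n→10 11:a→11,z→11,0→11,4→11,n→11 12:a→12,z→12,0→12,4→11,n→22 13:a→23,z→15,0→13,4→13,n→24 14:a→12,z→14,0→14,4→24,n→18 15:a→25,z→15,0→15,4→15,n→11 16:a→26,z→15,0→16,4→16,n→27 17:a→17,z→28,0→29,4→26,n→30 18:a→11,z→18,0→18,4→27,n→18 19:a→12,z→19,0→31,4→28,n→21 20:a→20,z→31,0→12,4→29,n→32 21:a→11,z→21,0→32,4→30,n→21 22:a→11,z→22,0→22,4→11,n→22 23:a→23,z→25,0→23,4→11,n→33 24:a→33,z→15,0→24,4→24,n→27 25:a→25,z→25,0→25,4→11,n→11 26:a→26,z→34,0→35,4→26,n→36 27:a→11,z→37,0→27,4→27,n→27 28:a→12,z→28,0→38,4→39,n→30 29:a→29,z→38,0→12,4→35,n→40 30:a→11,z→30,0→40,4→36,n→30 31:a→12,z→31,0→12,4→38,n→32 32:a→11,z→32,0→22,4→40,n→32 33:a→33,z→25,0→33,4→11,n→41 34:a→25,z→34,0→42,4→34,n→11 35:a→35,z→42,0→33,4→35,n→43 36:a→11,z→44,0→43,4→36,n→36 37:a→11,z→37,0→37,4→37,n→11 38:a→12,z→38,0→12,4→45,n→40 39:a→33,z→34,0→45,4→39,n→36 40:a→11,z→40,0→22,4→43,n→40 41:a→11,z→46,0→41,4→11,n→41 42:a→25,z→42,0→25,4→42,n→11 43:a→11,z→47,0→41,4→43,n→43 44:a→11,z→44,0→47,4→44,n→11 45:a→33,z→42,0→33,4→45,n→43 46:a→11,z→46,0→46,4→11,n→11 47:a→11,z→47,0→46,4→47,n→11 [Hopcroft].
'za4': |S_i|=[70, 54, 19, 3] end={s10,s38,s5} ∉↓L; 3/3 deletions ∈↓L.
'nna': |S_i|=[70, 61, 27, 4] end={s10,s34,s38,s82} ∉↓L; 3/3 deletions ∈↓L.
'44zn': run [70, 56, 37, 16, 5] end={s10,s26,s38,s46,s75} ∉↓L; 4/4 single-dels accept.
'na004': |S_i|=[70, 61, 46, 32, 13, 3] end={s10,s38,s5} — reject; 5/5 single-dels accept.
4 obstructions.
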